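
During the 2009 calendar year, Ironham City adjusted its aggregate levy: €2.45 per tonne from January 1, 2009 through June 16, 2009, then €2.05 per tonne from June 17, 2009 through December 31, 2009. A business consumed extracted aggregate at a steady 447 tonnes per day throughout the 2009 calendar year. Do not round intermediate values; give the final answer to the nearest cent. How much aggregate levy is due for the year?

January 1 – June 16, 2009: 167 days × 447 tonnes/day = 74,649 tonnes at €2.45/tonne → €182890.05
June 17 – December 31, 2009: 198 days × 447 tonnes/day = 88,506 tonnes at €2.05/tonne → €181437.30

€364327.35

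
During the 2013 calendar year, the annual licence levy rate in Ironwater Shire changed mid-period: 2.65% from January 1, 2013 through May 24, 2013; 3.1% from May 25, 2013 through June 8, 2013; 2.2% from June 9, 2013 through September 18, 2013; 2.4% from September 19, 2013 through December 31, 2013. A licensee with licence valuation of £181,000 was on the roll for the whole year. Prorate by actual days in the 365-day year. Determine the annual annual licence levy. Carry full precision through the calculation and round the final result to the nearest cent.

January 1 – May 24, 2013: 144 days at 2.65% → £181,000 × 2.65% × 144/365 = £1,892.3178
May 25 – June 8, 2013: 15 days at 3.1% → £181,000 × 3.1% × 15/365 = £230.5890
June 9 – September 18, 2013: 102 days at 2.2% → £181,000 × 2.2% × 102/365 = £1,112.7781
September 19 – December 31, 2013: 104 days at 2.4% → £181,000 × 2.4% × 104/365 = £1,237.7425
Total = £4,473.4274

£4,473.43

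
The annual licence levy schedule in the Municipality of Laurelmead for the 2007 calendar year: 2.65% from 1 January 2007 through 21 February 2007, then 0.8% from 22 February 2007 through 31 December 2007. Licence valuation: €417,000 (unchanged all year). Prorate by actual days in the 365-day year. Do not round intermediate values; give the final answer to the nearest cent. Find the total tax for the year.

1 January – 21 February 2007: 52 days at 2.65% → €417,000 × 2.65% × 52/365 = €1,574.3178
22 February – 31 December 2007: 313 days at 0.8% → €417,000 × 0.8% × 313/365 = €2,860.7342
Total = €4,435.0521

€4,435.05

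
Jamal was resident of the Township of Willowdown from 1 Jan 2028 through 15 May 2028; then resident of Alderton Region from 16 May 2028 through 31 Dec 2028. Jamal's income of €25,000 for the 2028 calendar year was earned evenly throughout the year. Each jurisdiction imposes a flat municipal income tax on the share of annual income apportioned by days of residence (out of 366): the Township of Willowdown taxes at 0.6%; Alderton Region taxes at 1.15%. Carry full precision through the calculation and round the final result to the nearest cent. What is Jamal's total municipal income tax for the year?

The Township of Willowdown, 1 Jan – 15 May 2028: 136 days → €25,000 × 0.6% × 136/366 = €55.7377
Alderton Region, 16 May – 31 Dec 2028: 230 days → €25,000 × 1.15% × 230/366 = €180.6694
Total = €236.4071

€236.41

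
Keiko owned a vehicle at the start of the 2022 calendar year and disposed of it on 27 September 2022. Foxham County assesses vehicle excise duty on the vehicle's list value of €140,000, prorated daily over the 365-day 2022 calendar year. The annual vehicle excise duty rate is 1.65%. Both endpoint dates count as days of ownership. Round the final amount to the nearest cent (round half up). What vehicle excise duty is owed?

Days held (1 January – 27 September 2022): 270 out of 365
Tax = €140,000 × 1.65% × 270/365 = €1,708.7671

€1,708.77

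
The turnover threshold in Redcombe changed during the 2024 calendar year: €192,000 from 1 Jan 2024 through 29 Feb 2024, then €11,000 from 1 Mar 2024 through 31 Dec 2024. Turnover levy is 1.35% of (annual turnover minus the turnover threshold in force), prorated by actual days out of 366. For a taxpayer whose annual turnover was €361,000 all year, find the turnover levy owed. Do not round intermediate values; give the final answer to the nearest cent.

€4,324.43

1 Jan – 29 Feb 2024: 60 days, exemption €192,000 → (€361,000 − €192,000) × 1.35% × 60/366 = €374.0164
1 Mar – 31 Dec 2024: 306 days, exemption €11,000 → (€361,000 − €11,000) × 1.35% × 306/366 = €3,950.4098
Total = €4,324.4262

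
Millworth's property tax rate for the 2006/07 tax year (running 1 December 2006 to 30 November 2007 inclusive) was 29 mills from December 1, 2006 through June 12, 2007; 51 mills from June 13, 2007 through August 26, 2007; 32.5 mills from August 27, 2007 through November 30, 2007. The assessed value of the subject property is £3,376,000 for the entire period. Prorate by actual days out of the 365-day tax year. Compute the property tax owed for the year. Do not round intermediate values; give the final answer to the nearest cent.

£116,273.14

December 1, 2006 – June 12, 2007: 194 days at 29 mills → £3,376,000 × 2.9% × 194/365 = £52,036.6466
June 13 – August 26, 2007: 75 days at 51 mills → £3,376,000 × 5.1% × 75/365 = £35,378.6301
August 27 – November 30, 2007: 96 days at 32.5 mills → £3,376,000 × 3.25% × 96/365 = £28,857.8630
Total = £116,273.1397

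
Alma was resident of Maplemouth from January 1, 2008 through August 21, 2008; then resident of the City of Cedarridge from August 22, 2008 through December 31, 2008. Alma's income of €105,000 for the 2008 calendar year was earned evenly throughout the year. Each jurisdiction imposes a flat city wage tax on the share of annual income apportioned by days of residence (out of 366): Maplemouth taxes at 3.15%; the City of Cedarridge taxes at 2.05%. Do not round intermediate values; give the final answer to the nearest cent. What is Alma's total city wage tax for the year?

€2,890.94

Maplemouth, January 1 – August 21, 2008: 234 days → €105,000 × 3.15% × 234/366 = €2,114.6311
The City of Cedarridge, August 22 – December 31, 2008: 132 days → €105,000 × 2.05% × 132/366 = €776.3115
Total = €2,890.9426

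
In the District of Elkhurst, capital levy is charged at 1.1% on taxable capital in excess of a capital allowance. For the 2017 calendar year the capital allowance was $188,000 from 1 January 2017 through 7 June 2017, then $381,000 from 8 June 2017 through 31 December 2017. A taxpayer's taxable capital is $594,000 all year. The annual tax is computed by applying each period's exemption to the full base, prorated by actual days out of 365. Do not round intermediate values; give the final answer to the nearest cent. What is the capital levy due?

$3,262.00

1 January – 7 June 2017: 158 days, exemption $188,000 → ($594,000 − $188,000) × 1.1% × 158/365 = $1,933.2274
8 June – 31 December 2017: 207 days, exemption $381,000 → ($594,000 − $381,000) × 1.1% × 207/365 = $1,328.7699
Total = $3,261.9973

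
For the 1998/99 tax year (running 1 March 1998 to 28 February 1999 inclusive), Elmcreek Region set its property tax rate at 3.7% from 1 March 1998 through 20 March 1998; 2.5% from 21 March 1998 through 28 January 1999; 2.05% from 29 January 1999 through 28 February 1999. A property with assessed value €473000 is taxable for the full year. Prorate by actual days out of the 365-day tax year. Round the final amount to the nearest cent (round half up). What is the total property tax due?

€11955.24

1 March – 20 March 1998: 20 days at 3.7% → €473000 × 3.7% × 20/365 = €958.9589
21 March 1998 – 28 January 1999: 314 days at 2.5% → €473000 × 2.5% × 314/365 = €10172.7397
29 January – 28 February 1999: 31 days at 2.05% → €473000 × 2.05% × 31/365 = €823.5384
Total = €11955.2370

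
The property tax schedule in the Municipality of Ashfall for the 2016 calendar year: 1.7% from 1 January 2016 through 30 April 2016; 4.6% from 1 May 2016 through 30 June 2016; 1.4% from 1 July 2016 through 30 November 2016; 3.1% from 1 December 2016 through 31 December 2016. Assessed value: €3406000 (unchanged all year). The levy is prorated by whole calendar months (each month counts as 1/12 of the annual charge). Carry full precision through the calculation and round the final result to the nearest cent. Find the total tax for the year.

1 January – 30 April 2016: 4 months at 1.7% → €3406000 × 1.7% × 4/12 = €19300.6667
1 May – 30 June 2016: 2 months at 4.6% → €3406000 × 4.6% × 2/12 = €26112.6667
1 July – 30 November 2016: 5 months at 1.4% → €3406000 × 1.4% × 5/12 = €19868.3333
1 December – 31 December 2016: 1 month at 3.1% → €3406000 × 3.1% × 1/12 = €8798.8333
Total = €74080.5000

€74080.50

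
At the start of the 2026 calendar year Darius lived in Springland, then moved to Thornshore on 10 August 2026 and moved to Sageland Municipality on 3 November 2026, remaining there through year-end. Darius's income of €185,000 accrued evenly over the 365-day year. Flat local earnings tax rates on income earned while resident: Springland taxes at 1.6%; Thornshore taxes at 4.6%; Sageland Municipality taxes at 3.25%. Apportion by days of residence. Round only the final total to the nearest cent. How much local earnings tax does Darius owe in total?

€4,745.88

Springland, 1 January – 9 August 2026: 221 days → €185,000 × 1.6% × 221/365 = €1,792.2192
Thornshore, 10 August – 2 November 2026: 85 days → €185,000 × 4.6% × 85/365 = €1,981.7808
Sageland Municipality, 3 November – 31 December 2026: 59 days → €185,000 × 3.25% × 59/365 = €971.8836
Total = €4,745.8836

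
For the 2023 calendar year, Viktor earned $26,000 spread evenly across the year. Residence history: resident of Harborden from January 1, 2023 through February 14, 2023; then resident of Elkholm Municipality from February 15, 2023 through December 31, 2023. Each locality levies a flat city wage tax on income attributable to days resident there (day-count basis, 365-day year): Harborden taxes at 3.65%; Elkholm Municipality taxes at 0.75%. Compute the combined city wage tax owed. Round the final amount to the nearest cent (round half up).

Harborden, January 1 – February 14, 2023: 45 days → $26,000 × 3.65% × 45/365 = $117.0000
Elkholm Municipality, February 15 – December 31, 2023: 320 days → $26,000 × 0.75% × 320/365 = $170.9589
Total = $287.9589

$287.96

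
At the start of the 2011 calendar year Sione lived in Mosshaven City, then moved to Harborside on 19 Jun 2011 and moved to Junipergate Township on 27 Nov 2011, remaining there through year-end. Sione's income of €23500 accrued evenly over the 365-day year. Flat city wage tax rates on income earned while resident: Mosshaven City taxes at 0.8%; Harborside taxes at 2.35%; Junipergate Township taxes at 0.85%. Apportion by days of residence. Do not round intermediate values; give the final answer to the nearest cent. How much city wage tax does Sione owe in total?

Mosshaven City, 1 Jan – 18 Jun 2011: 169 days → €23500 × 0.8% × 169/365 = €87.0466
Harborside, 19 Jun – 26 Nov 2011: 161 days → €23500 × 2.35% × 161/365 = €243.5952
Junipergate Township, 27 Nov – 31 Dec 2011: 35 days → €23500 × 0.85% × 35/365 = €19.1541
Total = €349.7959

€349.80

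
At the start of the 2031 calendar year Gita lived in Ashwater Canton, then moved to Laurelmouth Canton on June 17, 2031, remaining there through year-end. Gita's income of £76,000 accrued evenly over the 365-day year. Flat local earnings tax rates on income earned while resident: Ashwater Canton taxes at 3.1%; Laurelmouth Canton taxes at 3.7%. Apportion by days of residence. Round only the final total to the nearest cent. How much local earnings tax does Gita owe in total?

Ashwater Canton, January 1 – June 16, 2031: 167 days → £76,000 × 3.1% × 167/365 = £1,077.9507
Laurelmouth Canton, June 17 – December 31, 2031: 198 days → £76,000 × 3.7% × 198/365 = £1,525.4137
Total = £2,603.3644

£2,603.36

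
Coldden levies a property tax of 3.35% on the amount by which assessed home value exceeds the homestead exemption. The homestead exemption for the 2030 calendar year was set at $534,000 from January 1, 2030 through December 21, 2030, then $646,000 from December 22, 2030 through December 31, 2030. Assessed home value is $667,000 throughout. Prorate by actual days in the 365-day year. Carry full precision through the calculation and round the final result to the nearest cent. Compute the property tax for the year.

$4,352.71

January 1 – December 21, 2030: 355 days, exemption $534,000 → ($667,000 − $534,000) × 3.35% × 355/365 = $4,333.4315
December 22 – December 31, 2030: 10 days, exemption $646,000 → ($667,000 − $646,000) × 3.35% × 10/365 = $19.2740
Total = $4,352.7055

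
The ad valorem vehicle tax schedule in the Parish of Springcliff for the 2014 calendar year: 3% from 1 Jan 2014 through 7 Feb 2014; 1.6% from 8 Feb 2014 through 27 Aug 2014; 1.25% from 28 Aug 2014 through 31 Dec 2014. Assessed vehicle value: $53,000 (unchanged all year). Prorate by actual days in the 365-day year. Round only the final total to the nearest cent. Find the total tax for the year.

1 Jan – 7 Feb 2014: 38 days at 3% → $53,000 × 3% × 38/365 = $165.5342
8 Feb – 27 Aug 2014: 201 days at 1.6% → $53,000 × 1.6% × 201/365 = $466.9808
28 Aug – 31 Dec 2014: 126 days at 1.25% → $53,000 × 1.25% × 126/365 = $228.6986
Total = $861.2137

$861.21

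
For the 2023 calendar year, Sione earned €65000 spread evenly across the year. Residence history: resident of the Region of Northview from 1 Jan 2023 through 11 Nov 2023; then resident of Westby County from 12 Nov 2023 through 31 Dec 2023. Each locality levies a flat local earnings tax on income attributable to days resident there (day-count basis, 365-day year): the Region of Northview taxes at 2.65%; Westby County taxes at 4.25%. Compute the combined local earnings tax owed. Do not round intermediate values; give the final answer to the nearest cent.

€1864.97

The Region of Northview, 1 Jan – 11 Nov 2023: 315 days → €65000 × 2.65% × 315/365 = €1486.5411
Westby County, 12 Nov – 31 Dec 2023: 50 days → €65000 × 4.25% × 50/365 = €378.4247
Total = €1864.9658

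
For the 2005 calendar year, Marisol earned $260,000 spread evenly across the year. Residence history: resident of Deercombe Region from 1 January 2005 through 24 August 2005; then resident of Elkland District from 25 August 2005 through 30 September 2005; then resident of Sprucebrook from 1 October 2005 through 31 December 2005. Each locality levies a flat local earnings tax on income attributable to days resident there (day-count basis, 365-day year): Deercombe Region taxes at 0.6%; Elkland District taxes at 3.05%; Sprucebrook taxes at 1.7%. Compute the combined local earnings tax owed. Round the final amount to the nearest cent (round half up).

$2,926.60

Deercombe Region, 1 January – 24 August 2005: 236 days → $260,000 × 0.6% × 236/365 = $1,008.6575
Elkland District, 25 August – 30 September 2005: 37 days → $260,000 × 3.05% × 37/365 = $803.8630
Sprucebrook, 1 October – 31 December 2005: 92 days → $260,000 × 1.7% × 92/365 = $1,114.0822
Total = $2,926.6027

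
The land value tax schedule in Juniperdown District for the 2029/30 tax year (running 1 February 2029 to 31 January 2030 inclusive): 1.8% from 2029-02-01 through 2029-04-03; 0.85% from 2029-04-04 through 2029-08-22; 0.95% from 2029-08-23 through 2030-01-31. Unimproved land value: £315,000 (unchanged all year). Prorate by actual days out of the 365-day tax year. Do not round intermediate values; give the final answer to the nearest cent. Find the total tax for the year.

£3,325.62

2029-02-01 to 2029-04-03: 62 days at 1.8% → £315,000 × 1.8% × 62/365 = £963.1233
2029-04-04 to 2029-08-22: 141 days at 0.85% → £315,000 × 0.85% × 141/365 = £1,034.3219
2029-08-23 to 2030-01-31: 162 days at 0.95% → £315,000 × 0.95% × 162/365 = £1,328.1781
Total = £3,325.6233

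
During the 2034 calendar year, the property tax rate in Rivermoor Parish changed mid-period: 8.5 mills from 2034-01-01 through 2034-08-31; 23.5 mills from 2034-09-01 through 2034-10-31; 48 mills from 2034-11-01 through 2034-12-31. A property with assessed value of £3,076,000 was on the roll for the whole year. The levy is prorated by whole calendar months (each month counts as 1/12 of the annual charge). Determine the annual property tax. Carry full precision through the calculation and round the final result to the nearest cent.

£54,086.33

2034-01-01 to 2034-08-31: 8 months at 8.5 mills → £3,076,000 × 0.85% × 8/12 = £17,430.6667
2034-09-01 to 2034-10-31: 2 months at 23.5 mills → £3,076,000 × 2.35% × 2/12 = £12,047.6667
2034-11-01 to 2034-12-31: 2 months at 48 mills → £3,076,000 × 4.8% × 2/12 = £24,608.0000
Total = £54,086.3333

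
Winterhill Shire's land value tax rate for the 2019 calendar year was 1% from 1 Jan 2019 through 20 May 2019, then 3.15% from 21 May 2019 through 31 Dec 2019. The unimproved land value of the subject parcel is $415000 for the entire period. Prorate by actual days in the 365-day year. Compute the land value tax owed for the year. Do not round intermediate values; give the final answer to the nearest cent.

1 Jan – 20 May 2019: 140 days at 1% → $415000 × 1% × 140/365 = $1591.7808
21 May – 31 Dec 2019: 225 days at 3.15% → $415000 × 3.15% × 225/365 = $8058.3904
Total = $9650.1712

$9650.17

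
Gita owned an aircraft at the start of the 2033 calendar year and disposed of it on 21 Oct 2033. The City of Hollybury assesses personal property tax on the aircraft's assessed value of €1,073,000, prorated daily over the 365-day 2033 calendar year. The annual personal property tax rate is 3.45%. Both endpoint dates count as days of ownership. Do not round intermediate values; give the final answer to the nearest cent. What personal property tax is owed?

Days held (1 Jan – 21 Oct 2033): 294 out of 365
Tax = €1,073,000 × 3.45% × 294/365 = €29,817.6411

€29,817.64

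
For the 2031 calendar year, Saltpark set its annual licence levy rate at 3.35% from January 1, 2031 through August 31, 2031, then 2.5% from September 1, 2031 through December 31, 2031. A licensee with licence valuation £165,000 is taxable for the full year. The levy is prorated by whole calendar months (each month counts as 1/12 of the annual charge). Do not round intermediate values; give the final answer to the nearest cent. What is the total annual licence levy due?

January 1 – August 31, 2031: 8 months at 3.35% → £165,000 × 3.35% × 8/12 = £3,685.0000
September 1 – December 31, 2031: 4 months at 2.5% → £165,000 × 2.5% × 4/12 = £1,375.0000
Total = £5,060.0000

£5,060.00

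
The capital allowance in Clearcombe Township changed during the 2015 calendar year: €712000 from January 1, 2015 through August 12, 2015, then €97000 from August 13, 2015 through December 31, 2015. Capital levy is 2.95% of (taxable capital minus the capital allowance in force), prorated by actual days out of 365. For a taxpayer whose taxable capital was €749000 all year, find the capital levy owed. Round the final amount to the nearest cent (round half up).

€8099.97

January 1 – August 12, 2015: 224 days, exemption €712000 → (€749000 − €712000) × 2.95% × 224/365 = €669.8521
August 13 – December 31, 2015: 141 days, exemption €97000 → (€749000 − €97000) × 2.95% × 141/365 = €7430.1205
Total = €8099.9726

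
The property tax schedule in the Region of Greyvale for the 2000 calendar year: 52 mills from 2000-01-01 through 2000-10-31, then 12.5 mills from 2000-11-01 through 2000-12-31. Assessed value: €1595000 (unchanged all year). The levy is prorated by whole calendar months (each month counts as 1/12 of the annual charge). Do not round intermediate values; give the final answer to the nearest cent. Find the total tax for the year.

2000-01-01 to 2000-10-31: 10 months at 52 mills → €1595000 × 5.2% × 10/12 = €69116.6667
2000-11-01 to 2000-12-31: 2 months at 12.5 mills → €1595000 × 1.25% × 2/12 = €3322.9167
Total = €72439.5833

€72439.58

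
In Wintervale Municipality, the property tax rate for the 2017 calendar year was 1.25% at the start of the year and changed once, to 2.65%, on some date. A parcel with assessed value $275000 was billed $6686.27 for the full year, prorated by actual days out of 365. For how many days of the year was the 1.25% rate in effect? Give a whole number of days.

57 days

Let d = days at the first rate; then 365 − d days at the second rate.
$275000 × [1.25%·d + 2.65%·(365−d)] / 365 = $6686.27
Solving gives d = 57, so the new rate took effect on 27 Feb 2017.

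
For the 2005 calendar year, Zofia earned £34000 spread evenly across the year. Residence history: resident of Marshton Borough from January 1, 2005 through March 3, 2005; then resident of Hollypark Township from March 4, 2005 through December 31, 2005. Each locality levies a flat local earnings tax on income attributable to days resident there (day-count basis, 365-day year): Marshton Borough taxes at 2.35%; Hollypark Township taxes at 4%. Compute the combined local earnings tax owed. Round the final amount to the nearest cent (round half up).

Marshton Borough, January 1 – March 3, 2005: 62 days → £34000 × 2.35% × 62/365 = £135.7205
Hollypark Township, March 4 – December 31, 2005: 303 days → £34000 × 4% × 303/365 = £1128.9863
Total = £1264.7068

£1264.71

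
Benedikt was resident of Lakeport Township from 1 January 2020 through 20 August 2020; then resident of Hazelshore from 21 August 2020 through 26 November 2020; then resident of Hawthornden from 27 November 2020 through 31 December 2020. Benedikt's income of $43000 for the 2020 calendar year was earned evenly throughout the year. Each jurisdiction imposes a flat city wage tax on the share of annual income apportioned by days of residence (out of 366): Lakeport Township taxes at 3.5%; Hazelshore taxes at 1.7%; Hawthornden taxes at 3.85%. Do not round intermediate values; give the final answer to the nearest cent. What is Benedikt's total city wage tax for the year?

$1312.15

Lakeport Township, 1 January – 20 August 2020: 233 days → $43000 × 3.5% × 233/366 = $958.1011
Hazelshore, 21 August – 26 November 2020: 98 days → $43000 × 1.7% × 98/366 = $195.7322
Hawthornden, 27 November – 31 December 2020: 35 days → $43000 × 3.85% × 35/366 = $158.3128
Total = $1312.1462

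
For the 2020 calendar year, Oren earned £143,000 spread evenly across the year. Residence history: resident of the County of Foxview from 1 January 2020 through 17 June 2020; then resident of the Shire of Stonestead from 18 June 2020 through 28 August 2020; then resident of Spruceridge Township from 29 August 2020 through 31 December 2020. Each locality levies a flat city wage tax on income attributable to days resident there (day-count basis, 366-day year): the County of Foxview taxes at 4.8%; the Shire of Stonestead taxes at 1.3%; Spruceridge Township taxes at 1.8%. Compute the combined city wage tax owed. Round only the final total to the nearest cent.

The County of Foxview, 1 January – 17 June 2020: 169 days → £143,000 × 4.8% × 169/366 = £3,169.4426
The Shire of Stonestead, 18 June – 28 August 2020: 72 days → £143,000 × 1.3% × 72/366 = £365.7049
Spruceridge Township, 29 August – 31 December 2020: 125 days → £143,000 × 1.8% × 125/366 = £879.0984
Total = £4,414.2459

£4,414.25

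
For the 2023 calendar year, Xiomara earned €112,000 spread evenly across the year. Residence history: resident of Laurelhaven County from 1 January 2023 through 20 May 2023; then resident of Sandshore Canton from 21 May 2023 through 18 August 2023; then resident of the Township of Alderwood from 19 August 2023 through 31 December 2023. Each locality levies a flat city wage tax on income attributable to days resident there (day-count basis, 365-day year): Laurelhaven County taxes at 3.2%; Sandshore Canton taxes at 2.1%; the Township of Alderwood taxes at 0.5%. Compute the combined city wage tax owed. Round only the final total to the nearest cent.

€2,161.75

Laurelhaven County, 1 January – 20 May 2023: 140 days → €112,000 × 3.2% × 140/365 = €1,374.6849
Sandshore Canton, 21 May – 18 August 2023: 90 days → €112,000 × 2.1% × 90/365 = €579.9452
The Township of Alderwood, 19 August – 31 December 2023: 135 days → €112,000 × 0.5% × 135/365 = €207.1233
Total = €2,161.7534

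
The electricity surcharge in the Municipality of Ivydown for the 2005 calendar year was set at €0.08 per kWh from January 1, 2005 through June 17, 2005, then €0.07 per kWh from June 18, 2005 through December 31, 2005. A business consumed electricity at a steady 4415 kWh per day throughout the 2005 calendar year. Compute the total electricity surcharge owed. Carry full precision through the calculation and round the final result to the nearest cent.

January 1 – June 17, 2005: 168 days × 4415 kWh/day = 741,720 kWh at €0.08/kWh → €59,337.60
June 18 – December 31, 2005: 197 days × 4415 kWh/day = 869,755 kWh at €0.07/kWh → €60,882.85

€120,220.45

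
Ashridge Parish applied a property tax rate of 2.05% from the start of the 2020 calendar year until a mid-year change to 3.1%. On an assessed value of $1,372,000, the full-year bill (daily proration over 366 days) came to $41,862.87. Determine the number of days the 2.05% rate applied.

17 days

Let d = days at the first rate; then 366 − d days at the second rate.
$1,372,000 × [2.05%·d + 3.1%·(366−d)] / 366 = $41,862.87
Solving gives d = 17, so the new rate took effect on 18 Jan 2020.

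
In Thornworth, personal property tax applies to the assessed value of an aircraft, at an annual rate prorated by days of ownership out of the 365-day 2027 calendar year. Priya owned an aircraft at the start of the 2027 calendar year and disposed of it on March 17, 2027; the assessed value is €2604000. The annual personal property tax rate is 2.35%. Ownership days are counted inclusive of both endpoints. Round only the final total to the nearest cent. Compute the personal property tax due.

Days held (January 1 – March 17, 2027): 76 out of 365
Tax = €2604000 × 2.35% × 76/365 = €12741.7644

€12741.76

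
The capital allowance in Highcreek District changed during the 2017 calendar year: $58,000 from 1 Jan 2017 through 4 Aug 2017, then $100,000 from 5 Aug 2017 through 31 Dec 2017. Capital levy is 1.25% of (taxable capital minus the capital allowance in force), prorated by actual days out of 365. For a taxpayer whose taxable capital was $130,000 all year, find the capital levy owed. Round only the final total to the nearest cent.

$685.68

1 Jan – 4 Aug 2017: 216 days, exemption $58,000 → ($130,000 − $58,000) × 1.25% × 216/365 = $532.6027
5 Aug – 31 Dec 2017: 149 days, exemption $100,000 → ($130,000 − $100,000) × 1.25% × 149/365 = $153.0822
Total = $685.6849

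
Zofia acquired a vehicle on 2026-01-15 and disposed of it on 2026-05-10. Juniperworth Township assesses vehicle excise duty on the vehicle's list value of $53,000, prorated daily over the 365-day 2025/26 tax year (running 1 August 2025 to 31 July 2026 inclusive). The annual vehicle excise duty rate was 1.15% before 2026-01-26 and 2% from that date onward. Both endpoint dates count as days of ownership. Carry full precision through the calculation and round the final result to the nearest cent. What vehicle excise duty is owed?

$323.30

2026-01-15 to 2026-01-25: 11 days at 1.15% → $53,000 × 1.15% × 11/365 = $18.3685
2026-01-26 to 2026-05-10: 105 days at 2% → $53,000 × 2% × 105/365 = $304.9315
Total = $323.3000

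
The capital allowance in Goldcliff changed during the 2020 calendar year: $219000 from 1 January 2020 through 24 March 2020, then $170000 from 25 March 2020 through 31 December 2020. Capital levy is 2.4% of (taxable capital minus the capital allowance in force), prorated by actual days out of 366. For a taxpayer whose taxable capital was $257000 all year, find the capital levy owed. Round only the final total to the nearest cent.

$1818.10

1 January – 24 March 2020: 84 days, exemption $219000 → ($257000 − $219000) × 2.4% × 84/366 = $209.3115
25 March – 31 December 2020: 282 days, exemption $170000 → ($257000 − $170000) × 2.4% × 282/366 = $1608.7869
Total = $1818.0984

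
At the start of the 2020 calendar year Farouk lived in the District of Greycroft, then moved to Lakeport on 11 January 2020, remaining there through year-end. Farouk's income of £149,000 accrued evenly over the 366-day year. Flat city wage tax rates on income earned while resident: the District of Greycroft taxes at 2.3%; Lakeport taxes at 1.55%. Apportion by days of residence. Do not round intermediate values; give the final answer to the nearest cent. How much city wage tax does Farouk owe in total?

£2,340.03

The District of Greycroft, 1 January – 10 January 2020: 10 days → £149,000 × 2.3% × 10/366 = £93.6339
Lakeport, 11 January – 31 December 2020: 356 days → £149,000 × 1.55% × 356/366 = £2,246.3989
Total = £2,340.0328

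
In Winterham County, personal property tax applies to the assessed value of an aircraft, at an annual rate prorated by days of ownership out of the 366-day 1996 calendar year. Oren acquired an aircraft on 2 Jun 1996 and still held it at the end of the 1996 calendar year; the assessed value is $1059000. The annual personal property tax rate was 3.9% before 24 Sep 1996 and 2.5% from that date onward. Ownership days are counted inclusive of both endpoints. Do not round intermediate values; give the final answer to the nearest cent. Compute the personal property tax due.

2 Jun – 23 Sep 1996: 114 days at 3.9% → $1059000 × 3.9% × 114/366 = $12864.2459
24 Sep – 31 Dec 1996: 99 days at 2.5% → $1059000 × 2.5% × 99/366 = $7161.2705
Total = $20025.5164

$20025.52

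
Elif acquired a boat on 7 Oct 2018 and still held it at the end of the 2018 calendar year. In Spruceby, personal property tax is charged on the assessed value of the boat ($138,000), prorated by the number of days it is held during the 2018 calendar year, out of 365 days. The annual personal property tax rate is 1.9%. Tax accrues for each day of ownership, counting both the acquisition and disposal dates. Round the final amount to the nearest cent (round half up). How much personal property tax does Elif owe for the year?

Days held (7 Oct – 31 Dec 2018): 86 out of 365
Tax = $138,000 × 1.9% × 86/365 = $617.7863

$617.79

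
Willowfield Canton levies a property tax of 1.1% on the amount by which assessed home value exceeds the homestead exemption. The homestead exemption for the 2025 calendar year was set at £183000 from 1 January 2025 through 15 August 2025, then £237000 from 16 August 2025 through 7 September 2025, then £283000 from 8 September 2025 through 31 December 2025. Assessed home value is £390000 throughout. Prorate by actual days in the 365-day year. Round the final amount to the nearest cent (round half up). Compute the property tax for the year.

£1892.99

1 January – 15 August 2025: 227 days, exemption £183000 → (£390000 − £183000) × 1.1% × 227/365 = £1416.1068
16 August – 7 September 2025: 23 days, exemption £237000 → (£390000 − £237000) × 1.1% × 23/365 = £106.0521
8 September – 31 December 2025: 115 days, exemption £283000 → (£390000 − £283000) × 1.1% × 115/365 = £370.8356
Total = £1892.9945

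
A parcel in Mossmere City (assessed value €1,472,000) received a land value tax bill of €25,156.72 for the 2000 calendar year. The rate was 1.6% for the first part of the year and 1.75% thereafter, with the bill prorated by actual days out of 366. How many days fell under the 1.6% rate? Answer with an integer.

100 days

Let d = days at the first rate; then 366 − d days at the second rate.
€1,472,000 × [1.6%·d + 1.75%·(366−d)] / 366 = €25,156.72
Solving gives d = 100, so the new rate took effect on 10 April 2000.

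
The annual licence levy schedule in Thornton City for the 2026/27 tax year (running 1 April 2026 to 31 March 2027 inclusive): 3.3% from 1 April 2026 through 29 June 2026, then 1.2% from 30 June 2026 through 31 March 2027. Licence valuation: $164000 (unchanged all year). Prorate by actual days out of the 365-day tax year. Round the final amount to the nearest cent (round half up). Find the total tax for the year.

$2817.21

1 April – 29 June 2026: 90 days at 3.3% → $164000 × 3.3% × 90/365 = $1334.4658
30 June 2026 – 31 March 2027: 275 days at 1.2% → $164000 × 1.2% × 275/365 = $1482.7397
Total = $2817.2055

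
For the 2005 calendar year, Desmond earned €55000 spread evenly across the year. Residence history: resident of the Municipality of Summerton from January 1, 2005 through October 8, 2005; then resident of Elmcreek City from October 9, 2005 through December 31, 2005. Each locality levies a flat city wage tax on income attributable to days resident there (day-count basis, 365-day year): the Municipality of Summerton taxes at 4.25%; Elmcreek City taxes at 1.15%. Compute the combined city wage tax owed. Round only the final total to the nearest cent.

The Municipality of Summerton, January 1 – October 8, 2005: 281 days → €55000 × 4.25% × 281/365 = €1799.5548
Elmcreek City, October 9 – December 31, 2005: 84 days → €55000 × 1.15% × 84/365 = €145.5616
Total = €1945.1164

€1945.12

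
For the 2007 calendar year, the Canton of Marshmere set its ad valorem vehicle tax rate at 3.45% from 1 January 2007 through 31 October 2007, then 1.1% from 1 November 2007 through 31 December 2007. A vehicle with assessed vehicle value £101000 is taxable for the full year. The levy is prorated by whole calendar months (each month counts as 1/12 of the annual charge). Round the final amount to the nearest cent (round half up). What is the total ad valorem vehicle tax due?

£3088.92

1 January – 31 October 2007: 10 months at 3.45% → £101000 × 3.45% × 10/12 = £2903.7500
1 November – 31 December 2007: 2 months at 1.1% → £101000 × 1.1% × 2/12 = £185.1667
Total = £3088.9167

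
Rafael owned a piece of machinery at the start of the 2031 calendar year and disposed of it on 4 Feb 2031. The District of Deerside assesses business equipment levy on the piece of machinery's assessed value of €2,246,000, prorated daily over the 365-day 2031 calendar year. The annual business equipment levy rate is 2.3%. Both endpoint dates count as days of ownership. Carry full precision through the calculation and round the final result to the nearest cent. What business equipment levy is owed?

€4,953.51

Days held (1 Jan – 4 Feb 2031): 35 out of 365
Tax = €2,246,000 × 2.3% × 35/365 = €4,953.5068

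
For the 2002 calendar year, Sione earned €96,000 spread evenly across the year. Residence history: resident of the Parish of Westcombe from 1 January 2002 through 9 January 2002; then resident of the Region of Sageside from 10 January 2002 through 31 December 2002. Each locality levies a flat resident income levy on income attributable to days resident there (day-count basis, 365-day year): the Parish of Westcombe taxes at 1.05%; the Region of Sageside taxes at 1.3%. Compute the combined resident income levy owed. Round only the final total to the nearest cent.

The Parish of Westcombe, 1 January – 9 January 2002: 9 days → €96,000 × 1.05% × 9/365 = €24.8548
The Region of Sageside, 10 January – 31 December 2002: 356 days → €96,000 × 1.3% × 356/365 = €1,217.2274
Total = €1,242.0822

€1,242.08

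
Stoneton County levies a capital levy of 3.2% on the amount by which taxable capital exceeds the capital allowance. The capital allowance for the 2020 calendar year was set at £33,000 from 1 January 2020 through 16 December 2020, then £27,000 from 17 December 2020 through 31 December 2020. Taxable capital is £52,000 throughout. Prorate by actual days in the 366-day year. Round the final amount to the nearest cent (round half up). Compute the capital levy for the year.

1 January – 16 December 2020: 351 days, exemption £33,000 → (£52,000 − £33,000) × 3.2% × 351/366 = £583.0820
17 December – 31 December 2020: 15 days, exemption £27,000 → (£52,000 − £27,000) × 3.2% × 15/366 = £32.7869
Total = £615.8689

£615.87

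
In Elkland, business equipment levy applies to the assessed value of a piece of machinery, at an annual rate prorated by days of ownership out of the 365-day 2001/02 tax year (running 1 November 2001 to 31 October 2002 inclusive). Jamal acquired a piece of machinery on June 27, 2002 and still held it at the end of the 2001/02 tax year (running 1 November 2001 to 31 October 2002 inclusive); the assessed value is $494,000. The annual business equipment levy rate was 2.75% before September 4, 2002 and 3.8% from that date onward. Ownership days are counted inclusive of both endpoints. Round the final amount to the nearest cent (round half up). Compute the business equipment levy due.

June 27 – September 3, 2002: 69 days at 2.75% → $494,000 × 2.75% × 69/365 = $2,568.1233
September 4 – October 31, 2002: 58 days at 3.8% → $494,000 × 3.8% × 58/365 = $2,982.9479
Total = $5,551.0712

$5,551.07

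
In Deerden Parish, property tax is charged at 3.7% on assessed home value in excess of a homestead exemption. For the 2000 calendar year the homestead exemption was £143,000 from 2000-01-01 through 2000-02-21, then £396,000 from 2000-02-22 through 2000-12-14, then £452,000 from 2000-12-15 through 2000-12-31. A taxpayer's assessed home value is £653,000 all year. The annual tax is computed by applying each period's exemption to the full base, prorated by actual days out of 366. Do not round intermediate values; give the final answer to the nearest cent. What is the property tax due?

£10,742.74

2000-01-01 to 2000-02-21: 52 days, exemption £143,000 → (£653,000 − £143,000) × 3.7% × 52/366 = £2,680.9836
2000-02-22 to 2000-12-14: 297 days, exemption £396,000 → (£653,000 − £396,000) × 3.7% × 297/366 = £7,716.3197
2000-12-15 to 2000-12-31: 17 days, exemption £452,000 → (£653,000 − £452,000) × 3.7% × 17/366 = £345.4344
Total = £10,742.7377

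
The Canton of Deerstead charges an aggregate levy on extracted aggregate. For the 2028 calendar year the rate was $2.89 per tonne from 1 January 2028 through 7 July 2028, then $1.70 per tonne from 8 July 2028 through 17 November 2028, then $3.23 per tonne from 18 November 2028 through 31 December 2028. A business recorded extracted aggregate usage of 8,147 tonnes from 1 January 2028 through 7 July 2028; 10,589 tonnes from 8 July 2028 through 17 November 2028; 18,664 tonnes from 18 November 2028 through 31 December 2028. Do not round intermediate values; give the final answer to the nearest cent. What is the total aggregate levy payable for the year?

1 January – 7 July 2028: 8,147 tonnes at $2.89/tonne → $23544.83
8 July – 17 November 2028: 10,589 tonnes at $1.70/tonne → $18001.30
18 November – 31 December 2028: 18,664 tonnes at $3.23/tonne → $60284.72

$101830.85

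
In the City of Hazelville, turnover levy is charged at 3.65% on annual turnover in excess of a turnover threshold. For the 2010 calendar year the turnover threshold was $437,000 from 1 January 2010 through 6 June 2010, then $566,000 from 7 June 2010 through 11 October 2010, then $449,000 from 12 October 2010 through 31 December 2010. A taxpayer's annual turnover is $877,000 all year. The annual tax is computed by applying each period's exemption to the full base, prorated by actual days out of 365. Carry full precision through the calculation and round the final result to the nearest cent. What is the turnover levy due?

1 January – 6 June 2010: 157 days, exemption $437,000 → ($877,000 − $437,000) × 3.65% × 157/365 = $6,908.0000
7 June – 11 October 2010: 127 days, exemption $566,000 → ($877,000 − $566,000) × 3.65% × 127/365 = $3,949.7000
12 October – 31 December 2010: 81 days, exemption $449,000 → ($877,000 − $449,000) × 3.65% × 81/365 = $3,466.8000
Total = $14,324.5000

$14,324.50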